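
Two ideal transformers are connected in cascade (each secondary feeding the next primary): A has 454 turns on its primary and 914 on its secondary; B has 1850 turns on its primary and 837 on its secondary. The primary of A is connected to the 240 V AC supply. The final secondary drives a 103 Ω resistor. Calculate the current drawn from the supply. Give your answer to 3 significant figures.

I_supply ≈ 1.93 A

After A: V = 240.00 × 914/454 = 483.17 V.
After B: V = 483.17 × 837/1850 = 218.60 V.
I_load = 218.60/103 = 2.1224 A, so P_out = 218.60 × 2.1224 = 463.95 W.
All ideal ⇒ P_in = P_out, so I_supply = 463.95/240 = 1.93 A.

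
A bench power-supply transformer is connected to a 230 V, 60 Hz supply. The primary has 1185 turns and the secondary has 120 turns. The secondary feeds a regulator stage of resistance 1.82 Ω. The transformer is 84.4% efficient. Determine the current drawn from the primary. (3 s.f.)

I_p ≈ 1.54 A

V_s = 230 × 120/1185 = 23.291 V.
I_s = V_s/R = 23.291/1.82 = 12.797 A.
P_out = V_s I_s = 23.291 × 12.797 = 298.06 W.
P_in = P_out/η = 298.06/0.844 = 353.16 W.
I_p = P_in/V_p = 353.16/230 = 1.54 A.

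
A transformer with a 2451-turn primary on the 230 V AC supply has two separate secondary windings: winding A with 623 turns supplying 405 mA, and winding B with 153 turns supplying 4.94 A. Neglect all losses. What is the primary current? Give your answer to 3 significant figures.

I_p ≈ 0.411 A

V_A = 230 × 623/2451 = 58.462 V; V_B = 230 × 153/2451 = 14.357 V.
P_out = V_A I_A + V_B I_B = 58.462×0.405 + 14.357×4.94 = 23.677 + 70.926 = 94.603 W.
Ideal ⇒ P_in = P_out, so I_p = P_out/V_p = 94.603/230 = 0.411 A.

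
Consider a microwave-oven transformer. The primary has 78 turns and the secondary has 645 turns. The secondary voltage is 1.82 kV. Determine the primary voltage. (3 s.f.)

V_p/V_s = N_p/N_s, so V_p = 1820 × 78/645 = 220 V.

V_p ≈ 220 V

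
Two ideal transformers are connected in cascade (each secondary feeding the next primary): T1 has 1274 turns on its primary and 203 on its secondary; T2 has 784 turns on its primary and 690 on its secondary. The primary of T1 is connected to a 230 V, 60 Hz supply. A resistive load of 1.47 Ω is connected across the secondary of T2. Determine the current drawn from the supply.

Secondary of T1: V = 230.00 × 203/1274 = 36.648 V.
Secondary of T2: V = 36.648 × 690/784 = 32.254 V.
I_load = 32.254/1.47 = 21.942 A, so P_out = 32.254 × 21.942 = 707.71 W.
All ideal ⇒ P_in = P_out, so I_supply = 707.71/230 = 3.08 A.

I_supply ≈ 3.08 A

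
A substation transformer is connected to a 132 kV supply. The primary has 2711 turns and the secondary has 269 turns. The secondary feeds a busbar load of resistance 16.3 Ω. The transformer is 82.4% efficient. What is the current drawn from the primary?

I_p ≈ 96.8 A

V_s = 132000 × 269/2711 = 13098 V.
I_s = V_s/R = 13098/16.3 = 803.54 A.
P_out = V_s I_s = 13098 × 803.54 = 1.0525×10^7 W.
P_in = P_out/η = 1.0525×10^7/0.824 = 1.2773×10^7 W.
I_p = P_in/V_p = 1.2773×10^7/132000 = 96.8 A.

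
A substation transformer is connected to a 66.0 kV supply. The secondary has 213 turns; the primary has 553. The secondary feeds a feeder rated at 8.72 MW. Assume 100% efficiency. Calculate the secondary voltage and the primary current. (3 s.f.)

V_s = V_p × N_s/N_p = 66000 × 213/553 = 25421 V.
I_s = P/V_s = 8.72×10^6/25421 = 343.02 A.
I_p = I_s × N_s/N_p = 343.02 × 213/553 = 132 A.

V_s ≈ 25400 V, I_p ≈ 132 A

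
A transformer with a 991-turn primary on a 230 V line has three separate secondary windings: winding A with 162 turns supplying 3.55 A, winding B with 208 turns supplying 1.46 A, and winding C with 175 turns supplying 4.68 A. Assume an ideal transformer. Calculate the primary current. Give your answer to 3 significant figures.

V_A = 230 × 162/991 = 37.598 V; V_B = 230 × 208/991 = 48.274 V; V_C = 230 × 175/991 = 40.616 V.
P_out = V_A I_A + V_B I_B + V_C I_C = 37.598×3.55 + 48.274×1.46 + 40.616×4.68 = 133.47 + 70.481 + 190.08 = 394.04 W.
Ideal ⇒ P_in = P_out, so I_p = P_out/V_p = 394.04/230 = 1.71 A.

I_p ≈ 1.71 A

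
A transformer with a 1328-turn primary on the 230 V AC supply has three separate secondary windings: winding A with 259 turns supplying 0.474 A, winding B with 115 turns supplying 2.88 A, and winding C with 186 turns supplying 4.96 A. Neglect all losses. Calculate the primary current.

V_A = 230 × 259/1328 = 44.857 V; V_B = 230 × 115/1328 = 19.917 V; V_C = 230 × 186/1328 = 32.214 V.
P_out = V_A I_A + V_B I_B + V_C I_C = 44.857×0.474 + 19.917×2.88 + 32.214×4.96 = 21.262 + 57.361 + 159.78 = 238.40 W.
Ideal ⇒ P_in = P_out, so I_p = P_out/V_p = 238.40/230 = 1.04 A.

I_p ≈ 1.04 A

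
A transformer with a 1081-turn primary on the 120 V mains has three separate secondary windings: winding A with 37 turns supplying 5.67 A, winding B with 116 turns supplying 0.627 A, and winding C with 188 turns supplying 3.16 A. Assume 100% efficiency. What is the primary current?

V_A = 120 × 37/1081 = 4.1073 V; V_B = 120 × 116/1081 = 12.877 V; V_C = 120 × 188/1081 = 20.870 V.
P_out = V_A I_A + V_B I_B + V_C I_C = 4.1073×5.67 + 12.877×0.627 + 20.870×3.16 = 23.288 + 8.0739 + 65.948 = 97.310 W.
Ideal ⇒ P_in = P_out, so I_p = P_out/V_p = 97.310/120 = 0.811 A.

I_p ≈ 0.811 A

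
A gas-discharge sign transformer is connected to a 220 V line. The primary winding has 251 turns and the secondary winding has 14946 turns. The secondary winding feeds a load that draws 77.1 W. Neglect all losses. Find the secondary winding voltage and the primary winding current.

V_s = V_p × N_s/N_p = 220 × 14946/251 = 13100 V.
I_s = P/V_s = 77.1/13100 = 0.0058855 A.
I_p = I_s × N_s/N_p = 0.0058855 × 14946/251 = 0.350 A.

V_s ≈ 13100 V, I_p ≈ 0.350 A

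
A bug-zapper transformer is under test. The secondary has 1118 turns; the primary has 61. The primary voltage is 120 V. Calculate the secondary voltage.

V_s ≈ 2200 V

V_s/V_p = N_s/N_p, so V_s = 120 × 1118/61 = 2200 V.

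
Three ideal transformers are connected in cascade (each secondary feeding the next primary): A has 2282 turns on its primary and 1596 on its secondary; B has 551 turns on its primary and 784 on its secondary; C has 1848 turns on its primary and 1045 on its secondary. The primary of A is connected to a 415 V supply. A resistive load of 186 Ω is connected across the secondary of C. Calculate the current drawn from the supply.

I_supply ≈ 0.707 A

Secondary of A: V = 415.00 × 1596/2282 = 290.25 V.
Secondary of B: V = 290.25 × 784/551 = 412.98 V.
Secondary of C: V = 412.98 × 1045/1848 = 233.53 V.
I_load = 233.53/186 = 1.2555 A, so P_out = 233.53 × 1.2555 = 293.21 W.
All ideal ⇒ P_in = P_out, so I_supply = 293.21/415 = 0.707 A.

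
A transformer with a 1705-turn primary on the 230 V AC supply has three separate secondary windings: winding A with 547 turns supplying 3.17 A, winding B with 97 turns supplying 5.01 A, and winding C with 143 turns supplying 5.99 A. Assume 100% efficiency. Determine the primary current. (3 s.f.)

V_A = 230 × 547/1705 = 73.789 V; V_B = 230 × 97/1705 = 13.085 V; V_C = 230 × 143/1705 = 19.290 V.
P_out = V_A I_A + V_B I_B + V_C I_C = 73.789×3.17 + 13.085×5.01 + 19.290×5.99 = 233.91 + 65.556 + 115.55 = 415.02 W.
Ideal ⇒ P_in = P_out, so I_p = P_out/V_p = 415.02/230 = 1.80 A.

I_p ≈ 1.80 A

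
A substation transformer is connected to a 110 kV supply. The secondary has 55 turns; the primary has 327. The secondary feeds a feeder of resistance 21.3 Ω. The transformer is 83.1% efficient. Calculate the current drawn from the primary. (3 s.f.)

V_s = 110000 × 55/327 = 18502 V.
I_s = V_s/R = 18502/21.3 = 868.62 A.
P_out = V_s I_s = 18502 × 868.62 = 1.6071×10^7 W.
P_in = P_out/η = 1.6071×10^7/0.831 = 1.9339×10^7 W.
I_p = P_in/V_p = 1.9339×10^7/110000 = 176 A.

I_p ≈ 176 A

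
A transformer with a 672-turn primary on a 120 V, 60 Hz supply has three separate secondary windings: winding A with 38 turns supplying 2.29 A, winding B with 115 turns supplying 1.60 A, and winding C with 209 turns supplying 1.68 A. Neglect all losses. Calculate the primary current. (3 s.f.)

I_p ≈ 0.926 A

V_A = 120 × 38/672 = 6.7857 V; V_B = 120 × 115/672 = 20.536 V; V_C = 120 × 209/672 = 37.321 V.
P_out = V_A I_A + V_B I_B + V_C I_C = 6.7857×2.29 + 20.536×1.60 + 37.321×1.68 = 15.539 + 32.857 + 62.700 = 111.10 W.
Ideal ⇒ P_in = P_out, so I_p = P_out/V_p = 111.10/120 = 0.926 A.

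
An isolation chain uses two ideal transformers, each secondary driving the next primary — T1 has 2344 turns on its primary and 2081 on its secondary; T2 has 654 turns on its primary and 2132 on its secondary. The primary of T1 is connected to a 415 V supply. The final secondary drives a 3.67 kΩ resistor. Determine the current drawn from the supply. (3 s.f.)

I_supply ≈ 0.947 A

Secondary of T1: V = 415.00 × 2081/2344 = 368.44 V.
Secondary of T2: V = 368.44 × 2132/654 = 1201.1 V.
I_load = 1201.1/3670 = 0.32727 A, so P_out = 1201.1 × 0.32727 = 393.08 W.
All ideal ⇒ P_in = P_out, so I_supply = 393.08/415 = 0.947 A.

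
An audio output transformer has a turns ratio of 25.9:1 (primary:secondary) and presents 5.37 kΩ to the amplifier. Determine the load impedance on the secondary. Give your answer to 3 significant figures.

Z_s = Z_p/(N_p/N_s)² = 5370/25.9² = 8.01 Ω.

Z_s ≈ 8.01 Ω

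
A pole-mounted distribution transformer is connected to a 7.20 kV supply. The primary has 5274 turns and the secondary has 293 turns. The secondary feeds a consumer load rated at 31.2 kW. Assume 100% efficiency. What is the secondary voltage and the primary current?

V_s ≈ 400 V, I_p ≈ 4.33 A

V_s = V_p × N_s/N_p = 7200 × 293/5274 = 400.00 V.
I_s = P/V_s = 31200/400.00 = 78.000 A.
I_p = I_s × N_s/N_p = 78.000 × 293/5274 = 4.33 A.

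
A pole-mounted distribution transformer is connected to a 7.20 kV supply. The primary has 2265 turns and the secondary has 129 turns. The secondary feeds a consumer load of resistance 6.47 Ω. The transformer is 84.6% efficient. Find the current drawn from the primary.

V_s = 7200 × 129/2265 = 410.07 V.
I_s = V_s/R = 410.07/6.47 = 63.380 A.
P_out = V_s I_s = 410.07 × 63.380 = 25990 W.
P_in = P_out/η = 25990/0.846 = 30721 W.
I_p = P_in/V_p = 30721/7200 = 4.27 A.

I_p ≈ 4.27 A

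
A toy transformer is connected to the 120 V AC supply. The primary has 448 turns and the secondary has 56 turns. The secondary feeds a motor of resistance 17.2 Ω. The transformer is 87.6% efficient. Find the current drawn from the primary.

V_s = 120 × 56/448 = 15.000 V.
I_s = V_s/R = 15.000/17.2 = 0.87209 A.
P_out = V_s I_s = 15.000 × 0.87209 = 13.081 W.
P_in = P_out/η = 13.081/0.876 = 14.933 W.
I_p = P_in/V_p = 14.933/120 = 0.124 A.

I_p ≈ 0.124 A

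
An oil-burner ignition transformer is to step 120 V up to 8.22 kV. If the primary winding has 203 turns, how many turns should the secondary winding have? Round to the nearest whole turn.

N_s/N_p = V_s/V_p, so N_s = 203 × 8220/120 = 13905.5 ≈ 13906 turns.

N_s = 13906 turns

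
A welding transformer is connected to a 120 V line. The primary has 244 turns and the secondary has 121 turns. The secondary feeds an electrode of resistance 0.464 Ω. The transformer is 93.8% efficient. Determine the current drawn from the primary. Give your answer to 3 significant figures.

V_s = 120 × 121/244 = 59.508 V.
I_s = V_s/R = 59.508/0.464 = 128.25 A.
P_out = V_s I_s = 59.508 × 128.25 = 7632.0 W.
P_in = P_out/η = 7632.0/0.938 = 8136.4 W.
I_p = P_in/V_p = 8136.4/120 = 67.8 A.

I_p ≈ 67.8 A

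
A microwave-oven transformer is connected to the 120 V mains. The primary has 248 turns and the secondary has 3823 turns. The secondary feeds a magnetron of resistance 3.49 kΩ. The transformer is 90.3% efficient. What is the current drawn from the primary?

V_s = 120 × 3823/248 = 1849.8 V.
I_s = V_s/R = 1849.8/3490 = 0.53004 A.
P_out = V_s I_s = 1849.8 × 0.53004 = 980.49 W.
P_in = P_out/η = 980.49/0.903 = 1085.8 W.
I_p = P_in/V_p = 1085.8/120 = 9.05 A.

I_p ≈ 9.05 A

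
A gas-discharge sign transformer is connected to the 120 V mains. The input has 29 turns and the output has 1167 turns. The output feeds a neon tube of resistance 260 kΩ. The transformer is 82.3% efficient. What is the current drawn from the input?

V_out = 120 × 1167/29 = 4829.0 V.
I_out = V_out/R = 4829.0/260000 = 0.018573 A.
P_out = V_out I_out = 4829.0 × 0.018573 = 89.688 W.
P_in = P_out/η = 89.688/0.823 = 108.98 W.
I_in = P_in/V_in = 108.98/120 = 0.908 A.

I_in ≈ 0.908 A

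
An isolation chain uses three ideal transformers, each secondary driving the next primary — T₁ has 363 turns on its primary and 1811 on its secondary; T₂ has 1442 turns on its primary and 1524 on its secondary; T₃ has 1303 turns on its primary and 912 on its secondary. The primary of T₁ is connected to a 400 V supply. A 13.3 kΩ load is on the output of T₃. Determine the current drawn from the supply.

After T₁: V = 400.00 × 1811/363 = 1995.6 V.
After T₂: V = 1995.6 × 1524/1442 = 2109.1 V.
After T₃: V = 2109.1 × 912/1303 = 1476.2 V.
I_load = 1476.2/13300 = 0.11099 A, so P_out = 1476.2 × 0.11099 = 163.84 W.
All ideal ⇒ P_in = P_out, so I_supply = 163.84/400 = 0.410 A.

I_supply ≈ 0.410 A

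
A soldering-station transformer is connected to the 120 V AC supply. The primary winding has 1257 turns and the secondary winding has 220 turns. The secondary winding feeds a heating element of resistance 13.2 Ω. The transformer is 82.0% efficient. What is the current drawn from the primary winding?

V_s = 120 × 220/1257 = 21.002 V.
I_s = V_s/R = 21.002/13.2 = 1.5911 A.
P_out = V_s I_s = 21.002 × 1.5911 = 33.417 W.
P_in = P_out/η = 33.417/0.820 = 40.752 W.
I_p = P_in/V_p = 40.752/120 = 0.340 A.

I_p ≈ 0.340 A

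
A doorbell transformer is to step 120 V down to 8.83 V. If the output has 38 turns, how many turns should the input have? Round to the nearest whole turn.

N_in = 516 turns

N_in/N_out = V_in/V_out, so N_in = 38 × 120/8.83 = 516.4 ≈ 516 turns.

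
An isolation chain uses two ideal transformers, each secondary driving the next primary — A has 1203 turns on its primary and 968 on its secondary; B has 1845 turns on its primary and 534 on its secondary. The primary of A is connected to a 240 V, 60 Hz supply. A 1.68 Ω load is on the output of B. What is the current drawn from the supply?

I_supply ≈ 7.75 A

After A: V = 240.00 × 968/1203 = 193.12 V.
After B: V = 193.12 × 534/1845 = 55.894 V.
I_load = 55.894/1.68 = 33.270 A, so P_out = 55.894 × 33.270 = 1859.6 W.
All ideal ⇒ P_in = P_out, so I_supply = 1859.6/240 = 7.75 A.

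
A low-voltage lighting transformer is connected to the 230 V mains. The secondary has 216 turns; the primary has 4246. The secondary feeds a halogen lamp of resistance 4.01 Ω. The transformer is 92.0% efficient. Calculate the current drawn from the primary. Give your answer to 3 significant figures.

V_s = 230 × 216/4246 = 11.700 V.
I_s = V_s/R = 11.700/4.01 = 2.9178 A.
P_out = V_s I_s = 11.700 × 2.9178 = 34.140 W.
P_in = P_out/η = 34.140/0.920 = 37.108 W.
I_p = P_in/V_p = 37.108/230 = 0.161 A.

I_p ≈ 0.161 A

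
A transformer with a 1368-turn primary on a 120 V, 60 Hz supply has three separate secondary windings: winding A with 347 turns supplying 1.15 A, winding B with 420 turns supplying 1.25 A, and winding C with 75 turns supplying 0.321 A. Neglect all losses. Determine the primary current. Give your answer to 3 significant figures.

I_p ≈ 0.693 A

V_A = 120 × 347/1368 = 30.439 V; V_B = 120 × 420/1368 = 36.842 V; V_C = 120 × 75/1368 = 6.5789 V.
P_out = V_A I_A + V_B I_B + V_C I_C = 30.439×1.15 + 36.842×1.25 + 6.5789×0.321 = 35.004 + 46.053 + 2.1118 = 83.169 W.
Ideal ⇒ P_in = P_out, so I_p = P_out/V_p = 83.169/120 = 0.693 A.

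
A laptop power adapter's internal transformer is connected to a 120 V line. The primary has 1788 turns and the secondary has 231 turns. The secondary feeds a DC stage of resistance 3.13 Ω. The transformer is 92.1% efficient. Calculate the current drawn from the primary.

I_p ≈ 0.695 A

V_s = 120 × 231/1788 = 15.503 V.
I_s = V_s/R = 15.503/3.13 = 4.9531 A.
P_out = V_s I_s = 15.503 × 4.9531 = 76.790 W.
P_in = P_out/η = 76.790/0.921 = 83.377 W.
I_p = P_in/V_p = 83.377/120 = 0.695 A.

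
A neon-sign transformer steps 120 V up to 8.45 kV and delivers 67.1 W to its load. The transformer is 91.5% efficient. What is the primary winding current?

P_in = P_out/η = 67.1/0.915 = 73.333 W.
I_p = P_in/V_p = 73.333/120 = 0.611 A.

I_p ≈ 0.611 A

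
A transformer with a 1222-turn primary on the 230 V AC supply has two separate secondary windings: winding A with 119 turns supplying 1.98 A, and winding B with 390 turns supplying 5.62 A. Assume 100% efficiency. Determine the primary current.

V_A = 230 × 119/1222 = 22.398 V; V_B = 230 × 390/1222 = 73.404 V.
P_out = V_A I_A + V_B I_B = 22.398×1.98 + 73.404×5.62 = 44.347 + 412.53 = 456.88 W.
Ideal ⇒ P_in = P_out, so I_p = P_out/V_p = 456.88/230 = 1.99 A.

I_p ≈ 1.99 A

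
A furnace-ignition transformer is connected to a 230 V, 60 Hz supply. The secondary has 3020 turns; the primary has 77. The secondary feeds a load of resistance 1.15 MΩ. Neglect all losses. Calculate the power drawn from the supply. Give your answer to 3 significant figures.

P ≈ 70.8 W

V_s = V_p × N_s/N_p = 230 × 3020/77 = 9020.8 V.
I_s = V_s/R = 9020.8/(1.15×10^6) = 0.0078442 A.
I_p = I_s × N_s/N_p = 0.0078442 × 3020/77 = 0.30765 A.
P = V_p I_p = 230 × 0.30765 = 70.8 W.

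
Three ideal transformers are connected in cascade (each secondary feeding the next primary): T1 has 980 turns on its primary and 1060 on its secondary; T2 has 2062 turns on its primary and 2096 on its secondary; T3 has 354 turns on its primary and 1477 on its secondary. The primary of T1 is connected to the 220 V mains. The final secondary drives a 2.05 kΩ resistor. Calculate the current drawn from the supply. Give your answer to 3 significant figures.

I_supply ≈ 2.26 A

After T1: V = 220.00 × 1060/980 = 237.96 V.
After T2: V = 237.96 × 2096/2062 = 241.88 V.
After T3: V = 241.88 × 1477/354 = 1009.2 V.
I_load = 1009.2/2050 = 0.49230 A, so P_out = 1009.2 × 0.49230 = 496.83 W.
All ideal ⇒ P_in = P_out, so I_supply = 496.83/220 = 2.26 A.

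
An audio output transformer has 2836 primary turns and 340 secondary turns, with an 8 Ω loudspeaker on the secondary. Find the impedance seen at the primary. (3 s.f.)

Z_p ≈ 557 Ω

Z_p = (N_p/N_s)² × Z_s = (2836/340)² × 8 = 557 Ω.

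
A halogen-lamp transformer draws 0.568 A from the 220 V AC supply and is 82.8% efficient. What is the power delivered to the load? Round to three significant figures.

P_in = V_p I_p = 220 × 0.568 = 124.96 W.
P_out = η P_in = 0.828 × 124.96 = 103 W.

P_out ≈ 103 W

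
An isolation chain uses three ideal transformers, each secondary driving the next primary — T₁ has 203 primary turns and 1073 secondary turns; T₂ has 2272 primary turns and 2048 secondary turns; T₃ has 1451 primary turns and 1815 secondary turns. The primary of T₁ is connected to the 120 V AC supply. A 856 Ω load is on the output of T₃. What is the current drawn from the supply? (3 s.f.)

Secondary of T₁: V = 120.00 × 1073/203 = 634.29 V.
Secondary of T₂: V = 634.29 × 2048/2272 = 571.75 V.
Secondary of T₃: V = 571.75 × 1815/1451 = 715.18 V.
I_load = 715.18/856 = 0.83549 A, so P_out = 715.18 × 0.83549 = 597.53 W.
All ideal ⇒ P_in = P_out, so I_supply = 597.53/120 = 4.98 A.

I_supply ≈ 4.98 A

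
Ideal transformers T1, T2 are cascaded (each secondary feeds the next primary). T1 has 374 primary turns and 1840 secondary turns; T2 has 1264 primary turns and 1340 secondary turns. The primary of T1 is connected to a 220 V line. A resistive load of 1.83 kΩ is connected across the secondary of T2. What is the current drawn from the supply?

After T1: V = 220.00 × 1840/374 = 1082.4 V.
After T2: V = 1082.4 × 1340/1264 = 1147.4 V.
I_load = 1147.4/1830 = 0.62701 A, so P_out = 1147.4 × 0.62701 = 719.45 W.
All ideal ⇒ P_in = P_out, so I_supply = 719.45/220 = 3.27 A.

I_supply ≈ 3.27 A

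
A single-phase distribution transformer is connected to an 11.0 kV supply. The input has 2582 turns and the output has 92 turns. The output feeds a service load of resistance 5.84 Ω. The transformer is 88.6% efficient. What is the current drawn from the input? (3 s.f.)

V_out = 11000 × 92/2582 = 391.94 V.
I_out = V_out/R = 391.94/5.84 = 67.114 A.
P_out = V_out I_out = 391.94 × 67.114 = 26305 W.
P_in = P_out/η = 26305/0.886 = 29689 W.
I_in = P_in/V_in = 29689/11000 = 2.70 A.

I_in ≈ 2.70 A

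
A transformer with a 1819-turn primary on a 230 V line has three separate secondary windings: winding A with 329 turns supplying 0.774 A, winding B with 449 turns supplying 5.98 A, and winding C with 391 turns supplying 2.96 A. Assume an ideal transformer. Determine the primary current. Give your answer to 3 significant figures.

V_A = 230 × 329/1819 = 41.600 V; V_B = 230 × 449/1819 = 56.773 V; V_C = 230 × 391/1819 = 49.439 V.
P_out = V_A I_A + V_B I_B + V_C I_C = 41.600×0.774 + 56.773×5.98 + 49.439×2.96 = 32.198 + 339.50 + 146.34 = 518.04 W.
Ideal ⇒ P_in = P_out, so I_p = P_out/V_p = 518.04/230 = 2.25 A.

I_p ≈ 2.25 A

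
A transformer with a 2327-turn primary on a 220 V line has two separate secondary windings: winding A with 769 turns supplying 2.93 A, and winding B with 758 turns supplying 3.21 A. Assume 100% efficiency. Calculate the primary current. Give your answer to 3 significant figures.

V_A = 220 × 769/2327 = 72.703 V; V_B = 220 × 758/2327 = 71.663 V.
P_out = V_A I_A + V_B I_B = 72.703×2.93 + 71.663×3.21 = 213.02 + 230.04 = 443.06 W.
Ideal ⇒ P_in = P_out, so I_p = P_out/V_p = 443.06/220 = 2.01 A.

I_p ≈ 2.01 A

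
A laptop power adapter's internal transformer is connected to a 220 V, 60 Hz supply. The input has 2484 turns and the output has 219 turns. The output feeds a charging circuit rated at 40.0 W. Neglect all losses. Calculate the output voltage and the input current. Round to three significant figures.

V_out ≈ 19.4 V, I_in ≈ 0.182 A

V_out = V_in × N_out/N_in = 220 × 219/2484 = 19.396 V.
I_out = P/V_out = 40.0/19.396 = 2.0623 A.
I_in = I_out × N_out/N_in = 2.0623 × 219/2484 = 0.182 A.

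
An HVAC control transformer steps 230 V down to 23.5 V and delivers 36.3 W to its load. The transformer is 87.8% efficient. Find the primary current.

I_p ≈ 0.180 A

P_in = P_out/η = 36.3/0.878 = 41.344 W.
I_p = P_in/V_p = 41.344/230 = 0.180 A.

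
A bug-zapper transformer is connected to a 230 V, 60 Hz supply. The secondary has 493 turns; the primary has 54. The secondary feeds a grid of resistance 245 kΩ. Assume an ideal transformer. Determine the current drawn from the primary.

I_p ≈ 0.0782 A

V_s = V_p × N_s/N_p = 230 × 493/54 = 2099.8 V.
I_s = V_s/R = 2099.8/245000 = 0.0085707 A.
For an ideal transformer I_p N_p = I_s N_s, so I_p = 0.0085707 × 493/54 = 0.0782 A.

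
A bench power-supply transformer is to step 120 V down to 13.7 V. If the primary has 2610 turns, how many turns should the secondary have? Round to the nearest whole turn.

N_s/N_p = V_s/V_p, so N_s = 2610 × 13.7/120 = 298.0 ≈ 298 turns.

N_s = 298 turns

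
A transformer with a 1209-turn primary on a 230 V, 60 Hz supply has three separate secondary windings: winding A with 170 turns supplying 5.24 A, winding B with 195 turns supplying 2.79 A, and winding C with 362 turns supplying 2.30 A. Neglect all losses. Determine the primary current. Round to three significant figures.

V_A = 230 × 170/1209 = 32.341 V; V_B = 230 × 195/1209 = 37.097 V; V_C = 230 × 362/1209 = 68.867 V.
P_out = V_A I_A + V_B I_B + V_C I_C = 32.341×5.24 + 37.097×2.79 + 68.867×2.30 = 169.47 + 103.50 + 158.39 = 431.36 W.
Ideal ⇒ P_in = P_out, so I_p = P_out/V_p = 431.36/230 = 1.88 A.

I_p ≈ 1.88 A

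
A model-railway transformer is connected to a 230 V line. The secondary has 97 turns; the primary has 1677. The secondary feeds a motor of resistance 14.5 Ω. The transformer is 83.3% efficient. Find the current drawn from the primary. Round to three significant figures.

I_p ≈ 0.0637 A

V_s = 230 × 97/1677 = 13.304 V.
I_s = V_s/R = 13.304/14.5 = 0.91748 A.
P_out = V_s I_s = 13.304 × 0.91748 = 12.206 W.
P_in = P_out/η = 12.206/0.833 = 14.653 W.
I_p = P_in/V_p = 14.653/230 = 0.0637 A.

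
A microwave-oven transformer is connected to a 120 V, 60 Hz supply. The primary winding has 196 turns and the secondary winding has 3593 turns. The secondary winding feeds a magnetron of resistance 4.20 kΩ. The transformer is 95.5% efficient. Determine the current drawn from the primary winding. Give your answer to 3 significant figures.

V_s = 120 × 3593/196 = 2199.8 V.
I_s = V_s/R = 2199.8/4200 = 0.52376 A.
P_out = V_s I_s = 2199.8 × 0.52376 = 1152.2 W.
P_in = P_out/η = 1152.2/0.955 = 1206.5 W.
I_p = P_in/V_p = 1206.5/120 = 10.1 A.

I_p ≈ 10.1 A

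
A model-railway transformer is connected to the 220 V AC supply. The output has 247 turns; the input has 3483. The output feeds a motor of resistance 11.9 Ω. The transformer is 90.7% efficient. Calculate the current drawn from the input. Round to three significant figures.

V_out = 220 × 247/3483 = 15.601 V.
I_out = V_out/R = 15.601/11.9 = 1.3110 A.
P_out = V_out I_out = 15.601 × 1.3110 = 20.454 W.
P_in = P_out/η = 20.454/0.907 = 22.552 W.
I_in = P_in/V_in = 22.552/220 = 0.103 A.

I_in ≈ 0.103 A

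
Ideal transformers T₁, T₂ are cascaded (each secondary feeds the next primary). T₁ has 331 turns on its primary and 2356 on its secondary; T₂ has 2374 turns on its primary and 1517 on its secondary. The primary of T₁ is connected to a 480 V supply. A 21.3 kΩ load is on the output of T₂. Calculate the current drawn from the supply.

I_supply ≈ 0.466 A

After T₁: V = 480.00 × 2356/331 = 3416.6 V.
After T₂: V = 3416.6 × 1517/2374 = 2183.2 V.
I_load = 2183.2/21300 = 0.10250 A, so P_out = 2183.2 × 0.10250 = 223.77 W.
All ideal ⇒ P_in = P_out, so I_supply = 223.77/480 = 0.466 A.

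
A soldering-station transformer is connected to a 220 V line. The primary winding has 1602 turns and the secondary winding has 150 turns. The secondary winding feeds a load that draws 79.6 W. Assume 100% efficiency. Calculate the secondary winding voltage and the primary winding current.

V_s = V_p × N_s/N_p = 220 × 150/1602 = 20.599 V.
I_s = P/V_s = 79.6/20.599 = 3.8642 A.
I_p = I_s × N_s/N_p = 3.8642 × 150/1602 = 0.362 A.

V_s ≈ 20.6 V, I_p ≈ 0.362 A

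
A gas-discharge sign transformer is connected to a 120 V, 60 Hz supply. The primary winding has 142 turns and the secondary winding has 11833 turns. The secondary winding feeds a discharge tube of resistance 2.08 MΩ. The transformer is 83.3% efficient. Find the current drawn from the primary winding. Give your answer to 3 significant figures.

I_p ≈ 0.481 A

V_s = 120 × 11833/142 = 9999.7 V.
I_s = V_s/R = 9999.7/(2.08×10^6) = 0.0048076 A.
P_out = V_s I_s = 9999.7 × 0.0048076 = 48.074 W.
P_in = P_out/η = 48.074/0.833 = 57.712 W.
I_p = P_in/V_p = 57.712/120 = 0.481 A.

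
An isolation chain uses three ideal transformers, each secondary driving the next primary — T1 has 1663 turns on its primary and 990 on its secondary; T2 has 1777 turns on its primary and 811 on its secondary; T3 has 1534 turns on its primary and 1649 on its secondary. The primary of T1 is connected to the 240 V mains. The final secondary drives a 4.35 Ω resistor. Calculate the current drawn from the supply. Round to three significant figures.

Secondary of T1: V = 240.00 × 990/1663 = 142.87 V.
Secondary of T2: V = 142.87 × 811/1777 = 65.206 V.
Secondary of T3: V = 65.206 × 1649/1534 = 70.094 V.
I_load = 70.094/4.35 = 16.114 A, so P_out = 70.094 × 16.114 = 1129.5 W.
All ideal ⇒ P_in = P_out, so I_supply = 1129.5/240 = 4.71 A.

I_supply ≈ 4.71 A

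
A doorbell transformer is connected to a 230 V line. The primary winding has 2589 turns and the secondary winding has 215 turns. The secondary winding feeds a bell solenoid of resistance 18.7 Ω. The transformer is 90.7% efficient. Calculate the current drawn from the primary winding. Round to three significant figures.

I_p ≈ 0.0935 A

V_s = 230 × 215/2589 = 19.100 V.
I_s = V_s/R = 19.100/18.7 = 1.0214 A.
P_out = V_s I_s = 19.100 × 1.0214 = 19.509 W.
P_in = P_out/η = 19.509/0.907 = 21.509 W.
I_p = P_in/V_p = 21.509/230 = 0.0935 A.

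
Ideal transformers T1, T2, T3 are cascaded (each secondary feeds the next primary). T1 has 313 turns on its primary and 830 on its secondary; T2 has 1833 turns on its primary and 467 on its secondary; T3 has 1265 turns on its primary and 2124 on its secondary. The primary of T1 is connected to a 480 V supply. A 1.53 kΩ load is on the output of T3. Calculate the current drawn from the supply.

After T1: V = 480.00 × 830/313 = 1272.8 V.
After T2: V = 1272.8 × 467/1833 = 324.29 V.
After T3: V = 324.29 × 2124/1265 = 544.49 V.
I_load = 544.49/1530 = 0.35588 A, so P_out = 544.49 × 0.35588 = 193.77 W.
All ideal ⇒ P_in = P_out, so I_supply = 193.77/480 = 0.404 A.

I_supply ≈ 0.404 A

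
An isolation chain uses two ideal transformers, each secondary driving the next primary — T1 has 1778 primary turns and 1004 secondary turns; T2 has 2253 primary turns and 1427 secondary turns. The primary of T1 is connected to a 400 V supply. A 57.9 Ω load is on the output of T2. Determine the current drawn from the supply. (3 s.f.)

After T1: V = 400.00 × 1004/1778 = 225.87 V.
After T2: V = 225.87 × 1427/2253 = 143.06 V.
I_load = 143.06/57.9 = 2.4708 A, so P_out = 143.06 × 2.4708 = 353.48 W.
All ideal ⇒ P_in = P_out, so I_supply = 353.48/400 = 0.884 A.

I_supply ≈ 0.884 A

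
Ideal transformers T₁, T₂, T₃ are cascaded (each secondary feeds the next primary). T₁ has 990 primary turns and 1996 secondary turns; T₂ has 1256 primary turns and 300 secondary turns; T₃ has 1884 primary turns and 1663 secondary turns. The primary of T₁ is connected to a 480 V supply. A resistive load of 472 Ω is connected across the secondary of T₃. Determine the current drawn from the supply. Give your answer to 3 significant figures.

I_supply ≈ 0.184 A

After T₁: V = 480.00 × 1996/990 = 967.76 V.
After T₂: V = 967.76 × 300/1256 = 231.15 V.
After T₃: V = 231.15 × 1663/1884 = 204.04 V.
I_load = 204.04/472 = 0.43228 A, so P_out = 204.04 × 0.43228 = 88.202 W.
All ideal ⇒ P_in = P_out, so I_supply = 88.202/480 = 0.184 A.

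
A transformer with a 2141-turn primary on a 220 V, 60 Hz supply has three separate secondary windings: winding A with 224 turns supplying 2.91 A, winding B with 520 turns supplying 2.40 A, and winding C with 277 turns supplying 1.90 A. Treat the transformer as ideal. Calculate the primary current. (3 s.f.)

I_p ≈ 1.13 A

V_A = 220 × 224/2141 = 23.017 V; V_B = 220 × 520/2141 = 53.433 V; V_C = 220 × 277/2141 = 28.463 V.
P_out = V_A I_A + V_B I_B + V_C I_C = 23.017×2.91 + 53.433×2.40 + 28.463×1.90 = 66.980 + 128.24 + 54.080 = 249.30 W.
Ideal ⇒ P_in = P_out, so I_p = P_out/V_p = 249.30/220 = 1.13 A.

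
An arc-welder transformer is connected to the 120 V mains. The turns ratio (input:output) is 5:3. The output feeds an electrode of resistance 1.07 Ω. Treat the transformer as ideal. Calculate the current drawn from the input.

I_in ≈ 40.4 A

V_out = V_in × N_out/N_in = 120 × 3/5 = 72.000 V.
I_out = V_out/R = 72.000/1.07 = 67.290 A.
For an ideal transformer I_in N_in = I_out N_out, so I_in = 67.290 × 3/5 = 40.4 A.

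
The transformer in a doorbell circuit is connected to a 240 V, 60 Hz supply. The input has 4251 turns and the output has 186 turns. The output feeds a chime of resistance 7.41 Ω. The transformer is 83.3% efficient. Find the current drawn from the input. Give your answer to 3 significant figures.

V_out = 240 × 186/4251 = 10.501 V.
I_out = V_out/R = 10.501/7.41 = 1.4171 A.
P_out = V_out I_out = 10.501 × 1.4171 = 14.882 W.
P_in = P_out/η = 14.882/0.833 = 17.865 W.
I_in = P_in/V_in = 17.865/240 = 0.0744 A.

I_in ≈ 0.0744 A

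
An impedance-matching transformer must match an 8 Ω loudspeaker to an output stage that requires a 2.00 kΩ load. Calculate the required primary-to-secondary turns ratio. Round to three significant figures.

Z_p/Z_s = (N_p/N_s)², so N_p/N_s = √(2000/8) = √250 = 15.8.

N_p/N_s ≈ 15.8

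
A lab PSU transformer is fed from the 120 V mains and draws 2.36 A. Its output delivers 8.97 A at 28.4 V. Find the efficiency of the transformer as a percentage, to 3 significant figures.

η ≈ 90.0%

P_in = 120 × 2.36 = 283.200 W.
P_out = 28.4 × 8.97 = 254.748 W.
η = P_out/P_in = 254.748/283.200 = 0.900.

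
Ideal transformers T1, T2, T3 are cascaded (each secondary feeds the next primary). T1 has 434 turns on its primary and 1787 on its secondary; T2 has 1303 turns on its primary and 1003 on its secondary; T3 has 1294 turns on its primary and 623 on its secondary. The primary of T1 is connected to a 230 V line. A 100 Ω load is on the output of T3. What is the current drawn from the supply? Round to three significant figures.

I_supply ≈ 5.36 A

After T1: V = 230.00 × 1787/434 = 947.03 V.
After T2: V = 947.03 × 1003/1303 = 728.99 V.
After T3: V = 728.99 × 623/1294 = 350.97 V.
I_load = 350.97/100 = 3.5097 A, so P_out = 350.97 × 3.5097 = 1231.8 W.
All ideal ⇒ P_in = P_out, so I_supply = 1231.8/230 = 5.36 A.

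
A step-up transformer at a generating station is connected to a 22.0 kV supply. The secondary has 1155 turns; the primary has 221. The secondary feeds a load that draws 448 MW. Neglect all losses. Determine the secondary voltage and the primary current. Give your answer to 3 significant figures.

V_s ≈ 115000 V, I_p ≈ 20400 A

V_s = V_p × N_s/N_p = 22000 × 1155/221 = 114980 V.
I_s = P/V_s = 4.48×10^8/114980 = 3896.4 A.
I_p = I_s × N_s/N_p = 3896.4 × 1155/221 = 20400 A.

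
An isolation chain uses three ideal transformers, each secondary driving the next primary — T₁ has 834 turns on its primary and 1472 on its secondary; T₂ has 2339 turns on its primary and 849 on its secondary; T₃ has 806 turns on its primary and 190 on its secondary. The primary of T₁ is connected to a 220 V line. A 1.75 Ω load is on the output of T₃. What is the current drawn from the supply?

I_supply ≈ 2.87 A

Secondary of T₁: V = 220.00 × 1472/834 = 388.30 V.
Secondary of T₂: V = 388.30 × 849/2339 = 140.94 V.
Secondary of T₃: V = 140.94 × 190/806 = 33.225 V.
I_load = 33.225/1.75 = 18.986 A, so P_out = 33.225 × 18.986 = 630.79 W.
All ideal ⇒ P_in = P_out, so I_supply = 630.79/220 = 2.87 A.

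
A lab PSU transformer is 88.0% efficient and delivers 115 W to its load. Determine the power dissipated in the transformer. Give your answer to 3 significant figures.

P_in = P_out/η = 115/0.880 = 130.682 W.
P_loss = P_in − P_out = 130.682 − 115 = 15.7 W.

P_loss ≈ 15.7 W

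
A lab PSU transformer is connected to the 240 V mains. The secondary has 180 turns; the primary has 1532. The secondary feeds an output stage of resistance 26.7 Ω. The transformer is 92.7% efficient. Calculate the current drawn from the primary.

V_s = 240 × 180/1532 = 28.198 V.
I_s = V_s/R = 28.198/26.7 = 1.0561 A.
P_out = V_s I_s = 28.198 × 1.0561 = 29.781 W.
P_in = P_out/η = 29.781/0.927 = 32.126 W.
I_p = P_in/V_p = 32.126/240 = 0.134 A.

I_p ≈ 0.134 A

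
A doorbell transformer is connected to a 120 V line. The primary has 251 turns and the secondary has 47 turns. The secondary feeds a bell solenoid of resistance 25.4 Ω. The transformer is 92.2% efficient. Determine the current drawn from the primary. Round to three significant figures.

V_s = 120 × 47/251 = 22.470 V.
I_s = V_s/R = 22.470/25.4 = 0.88465 A.
P_out = V_s I_s = 22.470 × 0.88465 = 19.878 W.
P_in = P_out/η = 19.878/0.922 = 21.560 W.
I_p = P_in/V_p = 21.560/120 = 0.180 A.

I_p ≈ 0.180 A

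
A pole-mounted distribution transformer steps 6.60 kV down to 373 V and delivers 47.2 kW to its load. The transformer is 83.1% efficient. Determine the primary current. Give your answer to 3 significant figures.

I_p ≈ 8.61 A

P_in = P_out/η = 47200/0.831 = 56799 W.
I_p = P_in/V_p = 56799/6600 = 8.61 A.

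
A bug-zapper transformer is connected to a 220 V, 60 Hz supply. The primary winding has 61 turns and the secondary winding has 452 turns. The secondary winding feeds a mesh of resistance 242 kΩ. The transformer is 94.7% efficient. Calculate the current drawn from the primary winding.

V_s = 220 × 452/61 = 1630.2 V.
I_s = V_s/R = 1630.2/242000 = 0.0067362 A.
P_out = V_s I_s = 1630.2 × 0.0067362 = 10.981 W.
P_in = P_out/η = 10.981/0.947 = 11.596 W.
I_p = P_in/V_p = 11.596/220 = 0.0527 A.

I_p ≈ 0.0527 A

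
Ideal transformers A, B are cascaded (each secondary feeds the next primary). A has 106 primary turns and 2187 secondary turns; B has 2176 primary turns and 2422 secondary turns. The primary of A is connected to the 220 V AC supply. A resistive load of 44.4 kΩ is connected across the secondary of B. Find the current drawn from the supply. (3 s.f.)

I_supply ≈ 2.61 A

After A: V = 220.00 × 2187/106 = 4539.1 V.
After B: V = 4539.1 × 2422/2176 = 5052.2 V.
I_load = 5052.2/44400 = 0.11379 A, so P_out = 5052.2 × 0.11379 = 574.88 W.
All ideal ⇒ P_in = P_out, so I_supply = 574.88/220 = 2.61 A.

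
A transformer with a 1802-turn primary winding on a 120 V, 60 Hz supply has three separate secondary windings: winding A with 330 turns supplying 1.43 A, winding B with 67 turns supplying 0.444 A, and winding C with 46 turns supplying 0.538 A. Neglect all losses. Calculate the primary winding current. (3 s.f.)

I_p ≈ 0.292 A

V_A = 120 × 330/1802 = 21.976 V; V_B = 120 × 67/1802 = 4.4617 V; V_C = 120 × 46/1802 = 3.0633 V.
P_out = V_A I_A + V_B I_B + V_C I_C = 21.976×1.43 + 4.4617×0.444 + 3.0633×0.538 = 31.425 + 1.9810 + 1.6480 = 35.054 W.
Ideal ⇒ P_in = P_out, so I_p = P_out/V_p = 35.054/120 = 0.292 A.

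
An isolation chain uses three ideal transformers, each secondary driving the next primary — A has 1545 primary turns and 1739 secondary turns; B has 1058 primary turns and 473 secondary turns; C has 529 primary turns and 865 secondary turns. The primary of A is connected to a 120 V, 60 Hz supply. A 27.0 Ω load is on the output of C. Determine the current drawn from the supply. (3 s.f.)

I_supply ≈ 3.01 A

Secondary of A: V = 120.00 × 1739/1545 = 135.07 V.
Secondary of B: V = 135.07 × 473/1058 = 60.385 V.
Secondary of C: V = 60.385 × 865/529 = 98.739 V.
I_load = 98.739/27.0 = 3.6570 A, so P_out = 98.739 × 3.6570 = 361.09 W.
All ideal ⇒ P_in = P_out, so I_supply = 361.09/120 = 3.01 A.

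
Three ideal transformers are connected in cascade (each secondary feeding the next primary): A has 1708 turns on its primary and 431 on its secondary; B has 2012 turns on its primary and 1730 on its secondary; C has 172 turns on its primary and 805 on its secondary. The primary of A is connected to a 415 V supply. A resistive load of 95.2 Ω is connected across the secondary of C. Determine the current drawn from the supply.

After A: V = 415.00 × 431/1708 = 104.72 V.
After B: V = 104.72 × 1730/2012 = 90.044 V.
After C: V = 90.044 × 805/172 = 421.43 V.
I_load = 421.43/95.2 = 4.4268 A, so P_out = 421.43 × 4.4268 = 1865.6 W.
All ideal ⇒ P_in = P_out, so I_supply = 1865.6/415 = 4.50 A.

I_supply ≈ 4.50 A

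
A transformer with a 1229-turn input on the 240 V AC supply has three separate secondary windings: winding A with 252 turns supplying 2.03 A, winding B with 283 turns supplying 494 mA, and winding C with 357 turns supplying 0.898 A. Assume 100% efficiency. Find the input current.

I_in ≈ 0.791 A

V_A = 240 × 252/1229 = 49.211 V; V_B = 240 × 283/1229 = 55.264 V; V_C = 240 × 357/1229 = 69.715 V.
P_out = V_A I_A + V_B I_B + V_C I_C = 49.211×2.03 + 55.264×0.494 + 69.715×0.898 = 99.898 + 27.301 + 62.604 = 189.80 W.
Ideal ⇒ P_in = P_out, so I_in = P_out/V_in = 189.80/240 = 0.791 A.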